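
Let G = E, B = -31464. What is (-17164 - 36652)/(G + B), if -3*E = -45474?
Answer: 868/263 ≈ 3.3004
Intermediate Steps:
E = 15158 (E = -⅓*(-45474) = 15158)
G = 15158
(-17164 - 36652)/(G + B) = (-17164 - 36652)/(15158 - 31464) = -53816/(-16306) = -53816*(-1/16306) = 868/263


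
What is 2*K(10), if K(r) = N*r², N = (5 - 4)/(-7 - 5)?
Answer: -50/3 ≈ -16.667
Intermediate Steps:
N = -1/12 (N = 1/(-12) = 1*(-1/12) = -1/12 ≈ -0.083333)
K(r) = -r²/12
2*K(10) = 2*(-1/12*10²) = 2*(-1/12*100) = 2*(-25/3) = -50/3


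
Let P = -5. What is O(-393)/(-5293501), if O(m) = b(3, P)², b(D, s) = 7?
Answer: -49/5293501 ≈ -9.2566e-6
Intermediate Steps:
O(m) = 49 (O(m) = 7² = 49)
O(-393)/(-5293501) = 49/(-5293501) = 49*(-1/5293501) = -49/5293501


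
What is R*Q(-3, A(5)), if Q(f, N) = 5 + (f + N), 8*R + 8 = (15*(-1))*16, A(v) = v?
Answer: -217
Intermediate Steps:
R = -31 (R = -1 + ((15*(-1))*16)/8 = -1 + (-15*16)/8 = -1 + (⅛)*(-240) = -1 - 30 = -31)
Q(f, N) = 5 + N + f (Q(f, N) = 5 + (N + f) = 5 + N + f)
R*Q(-3, A(5)) = -31*(5 + 5 - 3) = -31*7 = -217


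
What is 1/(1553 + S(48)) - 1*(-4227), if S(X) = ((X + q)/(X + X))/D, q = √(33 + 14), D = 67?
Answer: 421765906696609011/99779002235089 - 6432*√47/99779002235089 ≈ 4227.0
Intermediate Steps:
q = √47 ≈ 6.8557
S(X) = (X + √47)/(134*X) (S(X) = ((X + √47)/(X + X))/67 = ((X + √47)/((2*X)))*(1/67) = ((X + √47)*(1/(2*X)))*(1/67) = ((X + √47)/(2*X))*(1/67) = (X + √47)/(134*X))
1/(1553 + S(48)) - 1*(-4227) = 1/(1553 + (1/134)*(48 + √47)/48) - 1*(-4227) = 1/(1553 + (1/134)*(1/48)*(48 + √47)) + 4227 = 1/(1553 + (1/134 + √47/6432)) + 4227 = 1/(208103/134 + √47/6432) + 4227 = 4227 + 1/(208103/134 + √47/6432)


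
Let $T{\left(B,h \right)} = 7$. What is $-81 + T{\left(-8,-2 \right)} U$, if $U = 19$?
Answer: $52$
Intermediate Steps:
$-81 + T{\left(-8,-2 \right)} U = -81 + 7 \cdot 19 = -81 + 133 = 52$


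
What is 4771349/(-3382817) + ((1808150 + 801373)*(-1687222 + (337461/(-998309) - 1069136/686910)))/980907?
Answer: -81060031341097937637756817444/18059287767036137551735 ≈ -4.4886e+6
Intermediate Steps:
4771349/(-3382817) + ((1808150 + 801373)*(-1687222 + (337461/(-998309) - 1069136/686910)))/980907 = 4771349*(-1/3382817) + (2609523*(-1687222 + (337461*(-1/998309) - 1069136*1/686910)))*(1/980907) = -4771349/3382817 + (2609523*(-1687222 + (-337461/998309 - 534568/343455)))*(1/980907) = -4771349/3382817 + (2609523*(-1687222 - 649566713267/342874217595))*(1/980907) = -4771349/3382817 + (2609523*(-578505572725784357/342874217595))*(1/980907) = -4771349/3382817 - 71886837983624141553891/16327343695*1/980907 = -4771349/3382817 - 23962279327874713851297/5338535240610455 = -81060031341097937637756817444/18059287767036137551735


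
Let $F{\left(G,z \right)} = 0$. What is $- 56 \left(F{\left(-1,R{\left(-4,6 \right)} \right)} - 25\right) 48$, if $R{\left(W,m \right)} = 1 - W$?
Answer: $67200$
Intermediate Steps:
$- 56 \left(F{\left(-1,R{\left(-4,6 \right)} \right)} - 25\right) 48 = - 56 \left(0 - 25\right) 48 = \left(-56\right) \left(-25\right) 48 = 1400 \cdot 48 = 67200$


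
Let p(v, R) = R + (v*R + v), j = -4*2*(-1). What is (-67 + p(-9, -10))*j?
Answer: 32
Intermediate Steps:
j = 8 (j = -8*(-1) = 8)
p(v, R) = R + v + R*v (p(v, R) = R + (R*v + v) = R + (v + R*v) = R + v + R*v)
(-67 + p(-9, -10))*j = (-67 + (-10 - 9 - 10*(-9)))*8 = (-67 + (-10 - 9 + 90))*8 = (-67 + 71)*8 = 4*8 = 32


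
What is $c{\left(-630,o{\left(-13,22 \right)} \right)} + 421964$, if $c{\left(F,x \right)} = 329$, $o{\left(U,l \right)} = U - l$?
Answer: $422293$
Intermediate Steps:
$c{\left(-630,o{\left(-13,22 \right)} \right)} + 421964 = 329 + 421964 = 422293$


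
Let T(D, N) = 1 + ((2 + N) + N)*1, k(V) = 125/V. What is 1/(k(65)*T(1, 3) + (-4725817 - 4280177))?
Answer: -13/117077697 ≈ -1.1104e-7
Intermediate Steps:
T(D, N) = 3 + 2*N (T(D, N) = 1 + (2 + 2*N)*1 = 1 + (2 + 2*N) = 3 + 2*N)
1/(k(65)*T(1, 3) + (-4725817 - 4280177)) = 1/((125/65)*(3 + 2*3) + (-4725817 - 4280177)) = 1/((125*(1/65))*(3 + 6) - 9005994) = 1/((25/13)*9 - 9005994) = 1/(225/13 - 9005994) = 1/(-117077697/13) = -13/117077697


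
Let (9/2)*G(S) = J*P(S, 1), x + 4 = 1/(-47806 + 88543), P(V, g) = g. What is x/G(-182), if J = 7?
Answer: -488841/190106 ≈ -2.5714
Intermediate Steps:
x = -162947/40737 (x = -4 + 1/(-47806 + 88543) = -4 + 1/40737 = -162947/40737 ≈ -4.0000)
G(S) = 14/9 (G(S) = 2*(7*1)/9 = (2/9)*7 = 14/9)
x/G(-182) = -162947/(40737*14/9) = -162947/40737*9/14 = -488841/190106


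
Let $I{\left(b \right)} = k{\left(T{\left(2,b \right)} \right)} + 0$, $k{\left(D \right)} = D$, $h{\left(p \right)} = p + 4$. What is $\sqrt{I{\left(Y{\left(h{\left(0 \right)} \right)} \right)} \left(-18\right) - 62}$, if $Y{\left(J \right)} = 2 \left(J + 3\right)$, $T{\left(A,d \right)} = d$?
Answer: $i \sqrt{314} \approx 17.72 i$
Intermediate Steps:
$h{\left(p \right)} = 4 + p$
$Y{\left(J \right)} = 6 + 2 J$ ($Y{\left(J \right)} = 2 \left(3 + J\right) = 6 + 2 J$)
$I{\left(b \right)} = b$ ($I{\left(b \right)} = b + 0 = b$)
$\sqrt{I{\left(Y{\left(h{\left(0 \right)} \right)} \right)} \left(-18\right) - 62} = \sqrt{\left(6 + 2 \left(4 + 0\right)\right) \left(-18\right) - 62} = \sqrt{\left(6 + 2 \cdot 4\right) \left(-18\right) - 62} = \sqrt{\left(6 + 8\right) \left(-18\right) - 62} = \sqrt{14 \left(-18\right) - 62} = \sqrt{-252 - 62} = \sqrt{-314} = i \sqrt{314}$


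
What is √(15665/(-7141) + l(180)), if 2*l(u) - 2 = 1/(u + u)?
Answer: I*√218876612995/428460 ≈ 1.0919*I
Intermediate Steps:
l(u) = 1 + 1/(4*u) (l(u) = 1 + 1/(2*(u + u)) = 1 + 1/(2*((2*u))) = 1 + (1/(2*u))/2 = 1 + 1/(4*u))
√(15665/(-7141) + l(180)) = √(15665/(-7141) + (¼ + 180)/180) = √(15665*(-1/7141) + (1/180)*(721/4)) = √(-15665/7141 + 721/720) = √(-6130139/5141520) = I*√218876612995/428460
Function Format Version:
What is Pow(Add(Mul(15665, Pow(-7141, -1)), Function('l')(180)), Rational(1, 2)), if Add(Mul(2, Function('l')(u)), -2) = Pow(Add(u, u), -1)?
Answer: Mul(Rational(1, 428460), I, Pow(218876612995, Rational(1, 2))) ≈ Mul(1.0919, I)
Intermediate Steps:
Function('l')(u) = Add(1, Mul(Rational(1, 4), Pow(u, -1))) (Function('l')(u) = Add(1, Mul(Rational(1, 2), Pow(Add(u, u), -1))) = Add(1, Mul(Rational(1, 2), Pow(Mul(2, u), -1))) = Add(1, Mul(Rational(1, 2), Mul(Rational(1, 2), Pow(u, -1)))) = Add(1, Mul(Rational(1, 4), Pow(u, -1))))
Pow(Add(Mul(15665, Pow(-7141, -1)), Function('l')(180)), Rational(1, 2)) = Pow(Add(Mul(15665, Pow(-7141, -1)), Mul(Pow(180, -1), Add(Rational(1, 4), 180))), Rational(1, 2)) = Pow(Add(Mul(15665, Rational(-1, 7141)), Mul(Rational(1, 180), Rational(721, 4))), Rational(1, 2)) = Pow(Add(Rational(-15665, 7141), Rational(721, 720)), Rational(1, 2)) = Pow(Rational(-6130139, 5141520), Rational(1, 2)) = Mul(Rational(1, 428460), I, Pow(218876612995, Rational(1, 2)))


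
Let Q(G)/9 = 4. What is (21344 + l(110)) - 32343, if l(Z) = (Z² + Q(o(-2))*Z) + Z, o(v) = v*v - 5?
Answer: 5171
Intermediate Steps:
o(v) = -5 + v² (o(v) = v² - 5 = -5 + v²)
Q(G) = 36 (Q(G) = 9*4 = 36)
l(Z) = Z² + 37*Z (l(Z) = (Z² + 36*Z) + Z = Z² + 37*Z)
(21344 + l(110)) - 32343 = (21344 + 110*(37 + 110)) - 32343 = (21344 + 110*147) - 32343 = (21344 + 16170) - 32343 = 37514 - 32343 = 5171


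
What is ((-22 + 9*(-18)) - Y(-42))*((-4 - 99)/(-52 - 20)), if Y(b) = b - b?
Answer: -2369/9 ≈ -263.22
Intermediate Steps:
Y(b) = 0
((-22 + 9*(-18)) - Y(-42))*((-4 - 99)/(-52 - 20)) = ((-22 + 9*(-18)) - 1*0)*((-4 - 99)/(-52 - 20)) = ((-22 - 162) + 0)*(-103/(-72)) = (-184 + 0)*(-103*(-1/72)) = -184*103/72 = -2369/9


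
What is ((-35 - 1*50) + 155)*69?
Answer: 4830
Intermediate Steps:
((-35 - 1*50) + 155)*69 = ((-35 - 50) + 155)*69 = (-85 + 155)*69 = 70*69 = 4830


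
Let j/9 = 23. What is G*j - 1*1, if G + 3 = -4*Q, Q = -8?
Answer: 6002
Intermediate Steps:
j = 207 (j = 9*23 = 207)
G = 29 (G = -3 - 4*(-8) = -3 + 32 = 29)
G*j - 1*1 = 29*207 - 1*1 = 6003 - 1 = 6002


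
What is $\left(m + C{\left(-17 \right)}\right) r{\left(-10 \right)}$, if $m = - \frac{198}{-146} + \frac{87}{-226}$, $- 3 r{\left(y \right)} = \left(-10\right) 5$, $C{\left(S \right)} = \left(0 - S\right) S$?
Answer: $- \frac{118797475}{24747} \approx -4800.5$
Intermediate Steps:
$C{\left(S \right)} = - S^{2}$ ($C{\left(S \right)} = - S S = - S^{2}$)
$r{\left(y \right)} = \frac{50}{3}$ ($r{\left(y \right)} = - \frac{\left(-10\right) 5}{3} = \left(- \frac{1}{3}\right) \left(-50\right) = \frac{50}{3}$)
$m = \frac{16023}{16498}$ ($m = \left(-198\right) \left(- \frac{1}{146}\right) + 87 \left(- \frac{1}{226}\right) = \frac{99}{73} - \frac{87}{226} = \frac{16023}{16498} \approx 0.97121$)
$\left(m + C{\left(-17 \right)}\right) r{\left(-10 \right)} = \left(\frac{16023}{16498} - \left(-17\right)^{2}\right) \frac{50}{3} = \left(\frac{16023}{16498} - 289\right) \frac{50}{3} = \left(- \frac{4751899}{16498}\right) \frac{50}{3} = - \frac{118797475}{24747}$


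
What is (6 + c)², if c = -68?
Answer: 3844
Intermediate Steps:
(6 + c)² = (6 - 68)² = (-62)² = 3844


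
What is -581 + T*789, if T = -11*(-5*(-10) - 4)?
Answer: -399815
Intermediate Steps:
T = -506 (T = -11*(50 - 4) = -11*46 = -506)
-581 + T*789 = -581 - 506*789 = -581 - 399234 = -399815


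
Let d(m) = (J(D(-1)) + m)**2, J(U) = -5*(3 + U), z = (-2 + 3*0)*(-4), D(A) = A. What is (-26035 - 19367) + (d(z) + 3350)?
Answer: -42048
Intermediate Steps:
z = 8 (z = (-2 + 0)*(-4) = -2*(-4) = 8)
J(U) = -15 - 5*U
d(m) = (-10 + m)**2 (d(m) = ((-15 - 5*(-1)) + m)**2 = ((-15 + 5) + m)**2 = (-10 + m)**2)
(-26035 - 19367) + (d(z) + 3350) = (-26035 - 19367) + ((-10 + 8)**2 + 3350) = -45402 + ((-2)**2 + 3350) = -45402 + (4 + 3350) = -45402 + 3354 = -42048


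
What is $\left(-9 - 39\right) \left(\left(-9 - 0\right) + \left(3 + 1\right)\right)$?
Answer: $240$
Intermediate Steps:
$\left(-9 - 39\right) \left(\left(-9 - 0\right) + \left(3 + 1\right)\right) = - 48 \left(\left(-9 + \left(2 - 2\right)\right) + 4\right) = - 48 \left(\left(-9 + 0\right) + 4\right) = - 48 \left(-9 + 4\right) = \left(-48\right) \left(-5\right) = 240$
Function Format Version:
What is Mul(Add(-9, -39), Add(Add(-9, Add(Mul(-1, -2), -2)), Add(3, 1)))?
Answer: 240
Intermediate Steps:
Mul(Add(-9, -39), Add(Add(-9, Add(Mul(-1, -2), -2)), Add(3, 1))) = Mul(-48, Add(Add(-9, Add(2, -2)), 4)) = Mul(-48, Add(Add(-9, 0), 4)) = Mul(-48, Add(-9, 4)) = Mul(-48, -5) = 240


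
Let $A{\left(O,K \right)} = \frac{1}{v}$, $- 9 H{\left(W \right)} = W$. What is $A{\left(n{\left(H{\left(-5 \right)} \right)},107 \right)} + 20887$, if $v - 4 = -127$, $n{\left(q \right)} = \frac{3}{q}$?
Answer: $\frac{2569100}{123} \approx 20887.0$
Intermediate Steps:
$H{\left(W \right)} = - \frac{W}{9}$
$v = -123$ ($v = 4 - 127 = -123$)
$A{\left(O,K \right)} = - \frac{1}{123}$ ($A{\left(O,K \right)} = \frac{1}{-123} = - \frac{1}{123}$)
$A{\left(n{\left(H{\left(-5 \right)} \right)},107 \right)} + 20887 = - \frac{1}{123} + 20887 = \frac{2569100}{123}$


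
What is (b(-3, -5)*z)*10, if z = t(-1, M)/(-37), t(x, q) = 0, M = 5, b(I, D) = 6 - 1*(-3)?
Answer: 0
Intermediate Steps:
b(I, D) = 9 (b(I, D) = 6 + 3 = 9)
z = 0 (z = 0/(-37) = 0*(-1/37) = 0)
(b(-3, -5)*z)*10 = (9*0)*10 = 0*10 = 0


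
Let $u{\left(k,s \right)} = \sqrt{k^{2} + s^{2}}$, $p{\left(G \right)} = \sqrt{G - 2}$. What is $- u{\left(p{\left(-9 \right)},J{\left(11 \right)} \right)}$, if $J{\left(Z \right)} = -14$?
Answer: $- \sqrt{185} \approx -13.601$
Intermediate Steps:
$p{\left(G \right)} = \sqrt{-2 + G}$
$- u{\left(p{\left(-9 \right)},J{\left(11 \right)} \right)} = - \sqrt{\left(\sqrt{-2 - 9}\right)^{2} + \left(-14\right)^{2}} = - \sqrt{\left(\sqrt{-11}\right)^{2} + 196} = - \sqrt{\left(i \sqrt{11}\right)^{2} + 196} = - \sqrt{-11 + 196} = - \sqrt{185}$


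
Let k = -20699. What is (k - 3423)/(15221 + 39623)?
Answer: -12061/27422 ≈ -0.43983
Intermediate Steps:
(k - 3423)/(15221 + 39623) = (-20699 - 3423)/(15221 + 39623) = -24122/54844 = -24122*1/54844 = -12061/27422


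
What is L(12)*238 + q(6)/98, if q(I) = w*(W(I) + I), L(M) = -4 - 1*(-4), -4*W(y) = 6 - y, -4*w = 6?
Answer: -9/98 ≈ -0.091837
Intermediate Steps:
w = -3/2 (w = -¼*6 = -3/2 ≈ -1.5000)
W(y) = -3/2 + y/4 (W(y) = -(6 - y)/4 = -3/2 + y/4)
L(M) = 0 (L(M) = -4 + 4 = 0)
q(I) = 9/4 - 15*I/8 (q(I) = -3*((-3/2 + I/4) + I)/2 = -3*(-3/2 + 5*I/4)/2 = 9/4 - 15*I/8)
L(12)*238 + q(6)/98 = 0*238 + (9/4 - 15/8*6)/98 = 0 + (9/4 - 45/4)*(1/98) = 0 - 9*1/98 = 0 - 9/98 = -9/98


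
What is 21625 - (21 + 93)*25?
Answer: 18775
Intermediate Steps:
21625 - (21 + 93)*25 = 21625 - 114*25 = 21625 - 1*2850 = 21625 - 2850 = 18775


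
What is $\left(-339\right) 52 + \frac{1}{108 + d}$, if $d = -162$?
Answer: $- \frac{951913}{54} \approx -17628.0$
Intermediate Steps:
$\left(-339\right) 52 + \frac{1}{108 + d} = \left(-339\right) 52 + \frac{1}{108 - 162} = -17628 + \frac{1}{-54} = -17628 - \frac{1}{54} = - \frac{951913}{54}$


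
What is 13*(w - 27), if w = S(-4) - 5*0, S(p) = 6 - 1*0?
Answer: -273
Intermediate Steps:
S(p) = 6 (S(p) = 6 + 0 = 6)
w = 6 (w = 6 - 5*0 = 6 + 0 = 6)
13*(w - 27) = 13*(6 - 27) = 13*(-21) = -273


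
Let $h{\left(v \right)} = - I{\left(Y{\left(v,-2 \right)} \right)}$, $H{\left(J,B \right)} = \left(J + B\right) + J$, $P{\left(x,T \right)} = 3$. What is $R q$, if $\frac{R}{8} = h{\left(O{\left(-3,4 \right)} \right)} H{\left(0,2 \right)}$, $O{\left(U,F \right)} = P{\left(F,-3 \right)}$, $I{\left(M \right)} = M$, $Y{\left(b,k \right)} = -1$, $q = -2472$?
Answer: $-39552$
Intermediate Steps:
$O{\left(U,F \right)} = 3$
$H{\left(J,B \right)} = B + 2 J$ ($H{\left(J,B \right)} = \left(B + J\right) + J = B + 2 J$)
$h{\left(v \right)} = 1$ ($h{\left(v \right)} = \left(-1\right) \left(-1\right) = 1$)
$R = 16$ ($R = 8 \cdot 1 \left(2 + 2 \cdot 0\right) = 8 \cdot 1 \left(2 + 0\right) = 8 \cdot 1 \cdot 2 = 8 \cdot 2 = 16$)
$R q = 16 \left(-2472\right) = -39552$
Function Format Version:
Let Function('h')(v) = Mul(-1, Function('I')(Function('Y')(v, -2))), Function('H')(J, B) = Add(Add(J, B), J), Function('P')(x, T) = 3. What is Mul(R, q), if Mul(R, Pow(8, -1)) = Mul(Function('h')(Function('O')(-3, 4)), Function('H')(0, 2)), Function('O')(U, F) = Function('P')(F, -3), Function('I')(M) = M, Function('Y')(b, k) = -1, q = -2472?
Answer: -39552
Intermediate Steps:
Function('O')(U, F) = 3
Function('H')(J, B) = Add(B, Mul(2, J)) (Function('H')(J, B) = Add(Add(B, J), J) = Add(B, Mul(2, J)))
Function('h')(v) = 1 (Function('h')(v) = Mul(-1, -1) = 1)
R = 16 (R = Mul(8, Mul(1, Add(2, Mul(2, 0)))) = Mul(8, Mul(1, Add(2, 0))) = Mul(8, Mul(1, 2)) = Mul(8, 2) = 16)
Mul(R, q) = Mul(16, -2472) = -39552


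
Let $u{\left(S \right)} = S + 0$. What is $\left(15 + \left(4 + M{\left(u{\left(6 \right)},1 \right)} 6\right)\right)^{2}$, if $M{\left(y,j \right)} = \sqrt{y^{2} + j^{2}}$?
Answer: $1693 + 228 \sqrt{37} \approx 3079.9$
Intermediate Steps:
$u{\left(S \right)} = S$
$M{\left(y,j \right)} = \sqrt{j^{2} + y^{2}}$
$\left(15 + \left(4 + M{\left(u{\left(6 \right)},1 \right)} 6\right)\right)^{2} = \left(15 + \left(4 + \sqrt{1^{2} + 6^{2}} \cdot 6\right)\right)^{2} = \left(15 + \left(4 + \sqrt{1 + 36} \cdot 6\right)\right)^{2} = \left(15 + \left(4 + \sqrt{37} \cdot 6\right)\right)^{2} = \left(15 + \left(4 + 6 \sqrt{37}\right)\right)^{2} = \left(19 + 6 \sqrt{37}\right)^{2}$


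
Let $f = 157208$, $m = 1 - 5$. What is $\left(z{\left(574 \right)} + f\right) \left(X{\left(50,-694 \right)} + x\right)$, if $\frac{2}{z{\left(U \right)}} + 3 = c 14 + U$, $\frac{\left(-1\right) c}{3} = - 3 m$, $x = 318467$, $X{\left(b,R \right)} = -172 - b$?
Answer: $\frac{3352054853810}{67} \approx 5.0031 \cdot 10^{10}$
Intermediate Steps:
$m = -4$
$c = -36$ ($c = - 3 \left(\left(-3\right) \left(-4\right)\right) = \left(-3\right) 12 = -36$)
$z{\left(U \right)} = \frac{2}{-507 + U}$ ($z{\left(U \right)} = \frac{2}{-3 + \left(\left(-36\right) 14 + U\right)} = \frac{2}{-3 + \left(-504 + U\right)} = \frac{2}{-507 + U}$)
$\left(z{\left(574 \right)} + f\right) \left(X{\left(50,-694 \right)} + x\right) = \left(\frac{2}{-507 + 574} + 157208\right) \left(\left(-172 - 50\right) + 318467\right) = \left(\frac{2}{67} + 157208\right) \left(\left(-172 - 50\right) + 318467\right) = \left(2 \cdot \frac{1}{67} + 157208\right) \left(-222 + 318467\right) = \left(\frac{2}{67} + 157208\right) 318245 = \frac{10532938}{67} \cdot 318245 = \frac{3352054853810}{67}$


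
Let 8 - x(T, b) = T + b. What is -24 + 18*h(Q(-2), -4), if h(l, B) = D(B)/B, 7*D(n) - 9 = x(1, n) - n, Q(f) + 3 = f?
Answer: -276/7 ≈ -39.429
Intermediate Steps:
x(T, b) = 8 - T - b (x(T, b) = 8 - (T + b) = 8 + (-T - b) = 8 - T - b)
Q(f) = -3 + f
D(n) = 16/7 - 2*n/7 (D(n) = 9/7 + ((8 - 1*1 - n) - n)/7 = 9/7 + ((8 - 1 - n) - n)/7 = 9/7 + ((7 - n) - n)/7 = 9/7 + (7 - 2*n)/7 = 9/7 + (1 - 2*n/7) = 16/7 - 2*n/7)
h(l, B) = (16/7 - 2*B/7)/B
-24 + 18*h(Q(-2), -4) = -24 + 18*((2/7)*(8 - 1*(-4))/(-4)) = -24 + 18*((2/7)*(-¼)*(8 + 4)) = -24 + 18*((2/7)*(-¼)*12) = -24 + 18*(-6/7) = -24 - 108/7 = -276/7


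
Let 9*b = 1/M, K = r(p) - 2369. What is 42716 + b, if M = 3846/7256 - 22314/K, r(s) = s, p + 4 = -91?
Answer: 4118043376676/96405147 ≈ 42716.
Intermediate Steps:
p = -95 (p = -4 - 91 = -95)
K = -2464 (K = -95 - 2369 = -2464)
M = 10711683/1117424 (M = 3846/7256 - 22314/(-2464) = 3846*(1/7256) - 22314*(-1/2464) = 1923/3628 + 11157/1232 = 10711683/1117424 ≈ 9.5860)
b = 1117424/96405147 (b = 1/(9*(10711683/1117424)) = (⅑)*(1117424/10711683) = 1117424/96405147 ≈ 0.011591)
42716 + b = 42716 + 1117424/96405147 = 4118043376676/96405147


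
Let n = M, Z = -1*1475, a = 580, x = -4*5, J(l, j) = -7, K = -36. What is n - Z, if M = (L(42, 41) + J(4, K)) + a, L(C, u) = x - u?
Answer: 1987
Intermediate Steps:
x = -20
L(C, u) = -20 - u
M = 512 (M = ((-20 - 1*41) - 7) + 580 = ((-20 - 41) - 7) + 580 = (-61 - 7) + 580 = -68 + 580 = 512)
Z = -1475
n = 512
n - Z = 512 - 1*(-1475) = 512 + 1475 = 1987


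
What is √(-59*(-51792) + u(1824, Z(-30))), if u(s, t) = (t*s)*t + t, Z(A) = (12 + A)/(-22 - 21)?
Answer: √5650632822/43 ≈ 1748.2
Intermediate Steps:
Z(A) = -12/43 - A/43 (Z(A) = (12 + A)/(-43) = (12 + A)*(-1/43) = -12/43 - A/43)
u(s, t) = t + s*t² (u(s, t) = (s*t)*t + t = s*t² + t = t + s*t²)
√(-59*(-51792) + u(1824, Z(-30))) = √(-59*(-51792) + (-12/43 - 1/43*(-30))*(1 + 1824*(-12/43 - 1/43*(-30)))) = √(3055728 + (-12/43 + 30/43)*(1 + 1824*(-12/43 + 30/43))) = √(3055728 + 18*(1 + 1824*(18/43))/43) = √(3055728 + 18*(1 + 32832/43)/43) = √(3055728 + (18/43)*(32875/43)) = √(3055728 + 591750/1849) = √(5650632822/1849) = √5650632822/43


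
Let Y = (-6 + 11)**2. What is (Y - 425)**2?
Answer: 160000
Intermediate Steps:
Y = 25 (Y = 5**2 = 25)
(Y - 425)**2 = (25 - 425)**2 = (-400)**2 = 160000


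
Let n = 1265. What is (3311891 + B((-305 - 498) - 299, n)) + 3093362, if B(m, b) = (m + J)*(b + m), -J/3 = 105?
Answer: 6174282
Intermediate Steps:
J = -315 (J = -3*105 = -315)
B(m, b) = (-315 + m)*(b + m) (B(m, b) = (m - 315)*(b + m) = (-315 + m)*(b + m))
(3311891 + B((-305 - 498) - 299, n)) + 3093362 = (3311891 + (((-305 - 498) - 299)² - 315*1265 - 315*((-305 - 498) - 299) + 1265*((-305 - 498) - 299))) + 3093362 = (3311891 + ((-803 - 299)² - 398475 - 315*(-803 - 299) + 1265*(-803 - 299))) + 3093362 = (3311891 + ((-1102)² - 398475 - 315*(-1102) + 1265*(-1102))) + 3093362 = (3311891 + (1214404 - 398475 + 347130 - 1394030)) + 3093362 = (3311891 - 230971) + 3093362 = 3080920 + 3093362 = 6174282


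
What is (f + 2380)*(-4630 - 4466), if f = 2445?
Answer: -43888200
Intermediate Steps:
(f + 2380)*(-4630 - 4466) = (2445 + 2380)*(-4630 - 4466) = 4825*(-9096) = -43888200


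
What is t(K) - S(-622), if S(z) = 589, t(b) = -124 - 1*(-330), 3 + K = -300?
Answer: -383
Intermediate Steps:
K = -303 (K = -3 - 300 = -303)
t(b) = 206 (t(b) = -124 + 330 = 206)
t(K) - S(-622) = 206 - 1*589 = 206 - 589 = -383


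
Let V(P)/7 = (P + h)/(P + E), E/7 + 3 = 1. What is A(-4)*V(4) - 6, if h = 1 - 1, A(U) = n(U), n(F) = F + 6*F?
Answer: 362/5 ≈ 72.400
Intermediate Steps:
E = -14 (E = -21 + 7*1 = -21 + 7 = -14)
n(F) = 7*F
A(U) = 7*U
h = 0
V(P) = 7*P/(-14 + P) (V(P) = 7*((P + 0)/(P - 14)) = 7*(P/(-14 + P)) = 7*P/(-14 + P))
A(-4)*V(4) - 6 = (7*(-4))*(7*4/(-14 + 4)) - 6 = -196*4/(-10) - 6 = -196*4*(-1)/10 - 6 = -28*(-14/5) - 6 = 392/5 - 6 = 362/5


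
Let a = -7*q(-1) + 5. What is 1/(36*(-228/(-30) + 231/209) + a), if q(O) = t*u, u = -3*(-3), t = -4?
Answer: 95/54187 ≈ 0.0017532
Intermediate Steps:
u = 9
q(O) = -36 (q(O) = -4*9 = -36)
a = 257 (a = -7*(-36) + 5 = 252 + 5 = 257)
1/(36*(-228/(-30) + 231/209) + a) = 1/(36*(-228/(-30) + 231/209) + 257) = 1/(36*(-228*(-1/30) + 231*(1/209)) + 257) = 1/(36*(38/5 + 21/19) + 257) = 1/(36*(827/95) + 257) = 1/(29772/95 + 257) = 1/(54187/95) = 95/54187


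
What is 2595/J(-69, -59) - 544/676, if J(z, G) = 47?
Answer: 432163/7943 ≈ 54.408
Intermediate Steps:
2595/J(-69, -59) - 544/676 = 2595/47 - 544/676 = 2595*(1/47) - 544*1/676 = 2595/47 - 136/169 = 432163/7943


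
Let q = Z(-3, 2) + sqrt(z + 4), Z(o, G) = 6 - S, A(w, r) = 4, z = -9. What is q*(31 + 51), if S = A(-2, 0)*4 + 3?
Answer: -1066 + 82*I*sqrt(5) ≈ -1066.0 + 183.36*I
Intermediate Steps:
S = 19 (S = 4*4 + 3 = 16 + 3 = 19)
Z(o, G) = -13 (Z(o, G) = 6 - 1*19 = 6 - 19 = -13)
q = -13 + I*sqrt(5) (q = -13 + sqrt(-9 + 4) = -13 + sqrt(-5) = -13 + I*sqrt(5) ≈ -13.0 + 2.2361*I)
q*(31 + 51) = (-13 + I*sqrt(5))*(31 + 51) = (-13 + I*sqrt(5))*82 = -1066 + 82*I*sqrt(5)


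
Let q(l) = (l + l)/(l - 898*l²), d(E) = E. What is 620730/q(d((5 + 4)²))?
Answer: -22575019005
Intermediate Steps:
q(l) = 2*l/(l - 898*l²) (q(l) = (2*l)/(l - 898*l²) = 2*l/(l - 898*l²))
620730/q(d((5 + 4)²)) = 620730/((-2/(-1 + 898*(5 + 4)²))) = 620730/((-2/(-1 + 898*9²))) = 620730/((-2/(-1 + 898*81))) = 620730/((-2/(-1 + 72738))) = 620730/((-2/72737)) = 620730/((-2*1/72737)) = 620730/(-2/72737) = 620730*(-72737/2) = -22575019005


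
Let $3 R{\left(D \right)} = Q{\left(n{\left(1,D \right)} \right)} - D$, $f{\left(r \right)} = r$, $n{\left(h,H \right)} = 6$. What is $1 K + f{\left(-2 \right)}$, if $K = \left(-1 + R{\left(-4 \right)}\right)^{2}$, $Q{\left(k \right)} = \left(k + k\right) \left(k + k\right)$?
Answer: $\frac{21007}{9} \approx 2334.1$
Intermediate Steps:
$Q{\left(k \right)} = 4 k^{2}$ ($Q{\left(k \right)} = 2 k 2 k = 4 k^{2}$)
$R{\left(D \right)} = 48 - \frac{D}{3}$ ($R{\left(D \right)} = \frac{4 \cdot 6^{2} - D}{3} = \frac{4 \cdot 36 - D}{3} = \frac{144 - D}{3} = 48 - \frac{D}{3}$)
$K = \frac{21025}{9}$ ($K = \left(-1 + \left(48 - - \frac{4}{3}\right)\right)^{2} = \left(-1 + \left(48 + \frac{4}{3}\right)\right)^{2} = \left(-1 + \frac{148}{3}\right)^{2} = \left(\frac{145}{3}\right)^{2} = \frac{21025}{9} \approx 2336.1$)
$1 K + f{\left(-2 \right)} = 1 \cdot \frac{21025}{9} - 2 = \frac{21025}{9} - 2 = \frac{21007}{9}$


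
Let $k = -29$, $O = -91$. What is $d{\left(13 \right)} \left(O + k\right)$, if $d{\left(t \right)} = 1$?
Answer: $-120$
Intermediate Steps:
$d{\left(13 \right)} \left(O + k\right) = 1 \left(-91 - 29\right) = 1 \left(-120\right) = -120$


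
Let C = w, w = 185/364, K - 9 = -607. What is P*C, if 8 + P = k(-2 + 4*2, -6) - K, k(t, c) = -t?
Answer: 27010/91 ≈ 296.81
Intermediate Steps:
K = -598 (K = 9 - 607 = -598)
w = 185/364 (w = 185*(1/364) = 185/364 ≈ 0.50824)
P = 584 (P = -8 + (-(-2 + 4*2) - 1*(-598)) = -8 + (-(-2 + 8) + 598) = -8 + (-1*6 + 598) = -8 + (-6 + 598) = -8 + 592 = 584)
C = 185/364 ≈ 0.50824
P*C = 584*(185/364) = 27010/91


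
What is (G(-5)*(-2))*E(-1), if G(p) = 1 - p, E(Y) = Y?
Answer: 12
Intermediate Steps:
(G(-5)*(-2))*E(-1) = ((1 - 1*(-5))*(-2))*(-1) = ((1 + 5)*(-2))*(-1) = (6*(-2))*(-1) = -12*(-1) = 12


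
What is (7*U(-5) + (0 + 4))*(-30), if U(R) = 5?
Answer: -1170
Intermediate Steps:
(7*U(-5) + (0 + 4))*(-30) = (7*5 + (0 + 4))*(-30) = (35 + 4)*(-30) = 39*(-30) = -1170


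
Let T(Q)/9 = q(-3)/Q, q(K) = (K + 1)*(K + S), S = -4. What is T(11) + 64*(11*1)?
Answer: 7870/11 ≈ 715.45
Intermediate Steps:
q(K) = (1 + K)*(-4 + K) (q(K) = (K + 1)*(K - 4) = (1 + K)*(-4 + K))
T(Q) = 126/Q (T(Q) = 9*((-4 + (-3)**2 - 3*(-3))/Q) = 9*((-4 + 9 + 9)/Q) = 9*(14/Q) = 126/Q)
T(11) + 64*(11*1) = 126/11 + 64*(11*1) = 126*(1/11) + 64*11 = 126/11 + 704 = 7870/11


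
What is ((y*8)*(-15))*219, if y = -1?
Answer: 26280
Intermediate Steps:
((y*8)*(-15))*219 = (-1*8*(-15))*219 = -8*(-15)*219 = 120*219 = 26280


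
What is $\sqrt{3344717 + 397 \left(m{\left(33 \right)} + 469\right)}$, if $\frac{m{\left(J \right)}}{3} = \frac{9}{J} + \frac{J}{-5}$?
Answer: $\frac{\sqrt{10658207010}}{55} \approx 1877.1$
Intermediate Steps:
$m{\left(J \right)} = \frac{27}{J} - \frac{3 J}{5}$ ($m{\left(J \right)} = 3 \left(\frac{9}{J} + \frac{J}{-5}\right) = 3 \left(\frac{9}{J} + J \left(- \frac{1}{5}\right)\right) = 3 \left(\frac{9}{J} - \frac{J}{5}\right) = \frac{27}{J} - \frac{3 J}{5}$)
$\sqrt{3344717 + 397 \left(m{\left(33 \right)} + 469\right)} = \sqrt{3344717 + 397 \left(\left(\frac{27}{33} - \frac{99}{5}\right) + 469\right)} = \sqrt{3344717 + 397 \left(\left(27 \cdot \frac{1}{33} - \frac{99}{5}\right) + 469\right)} = \sqrt{3344717 + 397 \left(\left(\frac{9}{11} - \frac{99}{5}\right) + 469\right)} = \sqrt{3344717 + 397 \left(- \frac{1044}{55} + 469\right)} = \sqrt{3344717 + 397 \cdot \frac{24751}{55}} = \sqrt{3344717 + \frac{9826147}{55}} = \sqrt{\frac{193785582}{55}} = \frac{\sqrt{10658207010}}{55}$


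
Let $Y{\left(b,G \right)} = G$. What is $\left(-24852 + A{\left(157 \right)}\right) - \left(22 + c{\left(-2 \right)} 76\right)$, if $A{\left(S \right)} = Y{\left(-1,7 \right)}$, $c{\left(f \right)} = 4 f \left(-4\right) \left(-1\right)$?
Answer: $-22435$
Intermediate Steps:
$c{\left(f \right)} = 16 f$ ($c{\left(f \right)} = - 16 f \left(-1\right) = 16 f$)
$A{\left(S \right)} = 7$
$\left(-24852 + A{\left(157 \right)}\right) - \left(22 + c{\left(-2 \right)} 76\right) = \left(-24852 + 7\right) - \left(22 + 16 \left(-2\right) 76\right) = -24845 - \left(22 - 2432\right) = -24845 - -2410 = -24845 + 2410 = -22435$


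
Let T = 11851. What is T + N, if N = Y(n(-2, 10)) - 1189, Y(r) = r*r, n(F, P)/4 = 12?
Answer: 12966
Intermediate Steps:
n(F, P) = 48 (n(F, P) = 4*12 = 48)
Y(r) = r²
N = 1115 (N = 48² - 1189 = 2304 - 1189 = 1115)
T + N = 11851 + 1115 = 12966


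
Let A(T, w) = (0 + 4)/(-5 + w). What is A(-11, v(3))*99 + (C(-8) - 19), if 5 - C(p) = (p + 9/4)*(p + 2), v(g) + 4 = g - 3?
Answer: -185/2 ≈ -92.500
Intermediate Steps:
v(g) = -7 + g (v(g) = -4 + (g - 3) = -4 + (-3 + g) = -7 + g)
A(T, w) = 4/(-5 + w)
C(p) = 5 - (2 + p)*(9/4 + p) (C(p) = 5 - (p + 9/4)*(p + 2) = 5 - (p + 9*(¼))*(2 + p) = 5 - (p + 9/4)*(2 + p) = 5 - (9/4 + p)*(2 + p) = 5 - (2 + p)*(9/4 + p))
A(-11, v(3))*99 + (C(-8) - 19) = (4/(-5 + (-7 + 3)))*99 + ((½ - 1*(-8)² - 17/4*(-8)) - 19) = (4/(-5 - 4))*99 + ((½ - 1*64 + 34) - 19) = (4/(-9))*99 + ((½ - 64 + 34) - 19) = (4*(-⅑))*99 + (-59/2 - 19) = -4/9*99 - 97/2 = -44 - 97/2 = -185/2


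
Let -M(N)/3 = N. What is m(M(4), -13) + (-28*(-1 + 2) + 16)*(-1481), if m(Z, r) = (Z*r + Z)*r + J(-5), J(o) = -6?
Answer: 15894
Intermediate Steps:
M(N) = -3*N
m(Z, r) = -6 + r*(Z + Z*r) (m(Z, r) = (Z*r + Z)*r - 6 = (Z + Z*r)*r - 6 = r*(Z + Z*r) - 6 = -6 + r*(Z + Z*r))
m(M(4), -13) + (-28*(-1 + 2) + 16)*(-1481) = (-6 - 3*4*(-13) - 3*4*(-13)²) + (-28*(-1 + 2) + 16)*(-1481) = (-6 - 12*(-13) - 12*169) + (-28 + 16)*(-1481) = (-6 + 156 - 2028) + (-14*2 + 16)*(-1481) = -1878 + (-28 + 16)*(-1481) = -1878 - 12*(-1481) = -1878 + 17772 = 15894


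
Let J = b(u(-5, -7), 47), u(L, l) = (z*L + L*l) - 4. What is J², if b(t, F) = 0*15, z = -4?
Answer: 0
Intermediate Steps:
u(L, l) = -4 - 4*L + L*l (u(L, l) = (-4*L + L*l) - 4 = -4 - 4*L + L*l)
b(t, F) = 0
J = 0
J² = 0² = 0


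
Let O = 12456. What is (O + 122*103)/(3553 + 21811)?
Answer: 12511/12682 ≈ 0.98652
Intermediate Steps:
(O + 122*103)/(3553 + 21811) = (12456 + 122*103)/(3553 + 21811) = (12456 + 12566)/25364 = 25022*(1/25364) = 12511/12682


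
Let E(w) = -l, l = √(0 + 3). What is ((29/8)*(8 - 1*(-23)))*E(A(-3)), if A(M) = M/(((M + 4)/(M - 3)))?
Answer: -899*√3/8 ≈ -194.64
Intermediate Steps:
A(M) = M*(-3 + M)/(4 + M) (A(M) = M/(((4 + M)/(-3 + M))) = M*((-3 + M)/(4 + M)) = M*(-3 + M)/(4 + M))
l = √3 ≈ 1.7320
E(w) = -√3
((29/8)*(8 - 1*(-23)))*E(A(-3)) = ((29/8)*(8 - 1*(-23)))*(-√3) = ((29*(⅛))*(8 + 23))*(-√3) = ((29/8)*31)*(-√3) = 899*(-√3)/8 = -899*√3/8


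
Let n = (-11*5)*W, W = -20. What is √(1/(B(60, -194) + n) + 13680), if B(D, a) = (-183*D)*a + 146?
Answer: √62144423637209446/2131366 ≈ 116.96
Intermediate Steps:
B(D, a) = 146 - 183*D*a (B(D, a) = -183*D*a + 146 = 146 - 183*D*a)
n = 1100 (n = -11*5*(-20) = -55*(-20) = 1100)
√(1/(B(60, -194) + n) + 13680) = √(1/((146 - 183*60*(-194)) + 1100) + 13680) = √(1/((146 + 2130120) + 1100) + 13680) = √(1/(2130266 + 1100) + 13680) = √(1/2131366 + 13680) = √(29157086881/2131366) = √62144423637209446/2131366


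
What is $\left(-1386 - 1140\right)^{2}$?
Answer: $6380676$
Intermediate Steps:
$\left(-1386 - 1140\right)^{2} = \left(-2526\right)^{2} = 6380676$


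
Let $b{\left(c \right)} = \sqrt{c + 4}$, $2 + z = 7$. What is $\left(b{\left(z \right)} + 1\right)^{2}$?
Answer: $16$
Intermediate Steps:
$z = 5$ ($z = -2 + 7 = 5$)
$b{\left(c \right)} = \sqrt{4 + c}$
$\left(b{\left(z \right)} + 1\right)^{2} = \left(\sqrt{4 + 5} + 1\right)^{2} = \left(\sqrt{9} + 1\right)^{2} = \left(3 + 1\right)^{2} = 4^{2} = 16$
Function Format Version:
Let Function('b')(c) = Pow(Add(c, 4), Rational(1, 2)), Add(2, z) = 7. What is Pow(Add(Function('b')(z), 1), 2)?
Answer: 16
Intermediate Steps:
z = 5 (z = Add(-2, 7) = 5)
Function('b')(c) = Pow(Add(4, c), Rational(1, 2))
Pow(Add(Function('b')(z), 1), 2) = Pow(Add(Pow(Add(4, 5), Rational(1, 2)), 1), 2) = Pow(Add(Pow(9, Rational(1, 2)), 1), 2) = Pow(Add(3, 1), 2) = Pow(4, 2) = 16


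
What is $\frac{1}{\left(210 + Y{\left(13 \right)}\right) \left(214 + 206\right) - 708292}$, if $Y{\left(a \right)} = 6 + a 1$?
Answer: $- \frac{1}{612112} \approx -1.6337 \cdot 10^{-6}$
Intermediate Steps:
$Y{\left(a \right)} = 6 + a$
$\frac{1}{\left(210 + Y{\left(13 \right)}\right) \left(214 + 206\right) - 708292} = \frac{1}{\left(210 + \left(6 + 13\right)\right) \left(214 + 206\right) - 708292} = \frac{1}{\left(210 + 19\right) 420 - 708292} = \frac{1}{229 \cdot 420 - 708292} = \frac{1}{96180 - 708292} = \frac{1}{-612112} = - \frac{1}{612112}$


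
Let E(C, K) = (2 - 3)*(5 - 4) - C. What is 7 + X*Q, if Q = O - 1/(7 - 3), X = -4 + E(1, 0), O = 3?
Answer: -19/2 ≈ -9.5000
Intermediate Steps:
E(C, K) = -1 - C (E(C, K) = -1*1 - C = -1 - C)
X = -6 (X = -4 + (-1 - 1*1) = -4 + (-1 - 1) = -4 - 2 = -6)
Q = 11/4 (Q = 3 - 1/(7 - 3) = 3 - 1/4 = 3 - 1*¼ = 3 - ¼ = 11/4 ≈ 2.7500)
7 + X*Q = 7 - 6*11/4 = 7 - 33/2 = -19/2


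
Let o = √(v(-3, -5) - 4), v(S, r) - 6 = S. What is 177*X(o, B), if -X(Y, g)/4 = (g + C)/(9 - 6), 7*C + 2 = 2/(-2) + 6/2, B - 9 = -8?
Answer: -236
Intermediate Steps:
B = 1 (B = 9 - 8 = 1)
v(S, r) = 6 + S
C = 0 (C = -2/7 + (2/(-2) + 6/2)/7 = -2/7 + (2*(-½) + 6*(½))/7 = -2/7 + (-1 + 3)/7 = -2/7 + (⅐)*2 = -2/7 + 2/7 = 0)
o = I (o = √((6 - 3) - 4) = √(3 - 4) = √(-1) = I ≈ 1.0*I)
X(Y, g) = -4*g/3 (X(Y, g) = -4*(g + 0)/(9 - 6) = -4*g/3)
177*X(o, B) = 177*(-4/3*1) = 177*(-4/3) = -236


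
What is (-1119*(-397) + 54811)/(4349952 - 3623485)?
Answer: 499054/726467 ≈ 0.68696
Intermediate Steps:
(-1119*(-397) + 54811)/(4349952 - 3623485) = (444243 + 54811)/726467 = 499054*(1/726467) = 499054/726467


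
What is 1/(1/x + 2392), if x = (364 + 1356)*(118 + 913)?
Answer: 1773320/4241781441 ≈ 0.00041806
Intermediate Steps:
x = 1773320 (x = 1720*1031 = 1773320)
1/(1/x + 2392) = 1/(1/1773320 + 2392) = 1/(4241781441/1773320) = 1773320/4241781441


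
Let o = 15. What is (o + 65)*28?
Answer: 2240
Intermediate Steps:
(o + 65)*28 = (15 + 65)*28 = 80*28 = 2240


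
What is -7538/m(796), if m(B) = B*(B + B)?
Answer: -3769/633616 ≈ -0.0059484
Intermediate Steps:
m(B) = 2*B² (m(B) = B*(2*B) = 2*B²)
-7538/m(796) = -7538/(2*796²) = -7538/(2*633616) = -7538/1267232 = -7538*1/1267232 = -3769/633616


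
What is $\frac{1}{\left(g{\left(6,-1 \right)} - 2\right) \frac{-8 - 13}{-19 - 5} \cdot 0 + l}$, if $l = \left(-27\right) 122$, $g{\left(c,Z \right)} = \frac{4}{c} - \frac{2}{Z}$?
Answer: $- \frac{1}{3294} \approx -0.00030358$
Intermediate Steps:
$g{\left(c,Z \right)} = - \frac{2}{Z} + \frac{4}{c}$
$l = -3294$
$\frac{1}{\left(g{\left(6,-1 \right)} - 2\right) \frac{-8 - 13}{-19 - 5} \cdot 0 + l} = \frac{1}{\left(\left(- \frac{2}{-1} + \frac{4}{6}\right) - 2\right) \frac{-8 - 13}{-19 - 5} \cdot 0 - 3294} = \frac{1}{\left(\left(\left(-2\right) \left(-1\right) + 4 \cdot \frac{1}{6}\right) - 2\right) \left(- \frac{21}{-24}\right) 0 - 3294} = \frac{1}{\left(\left(2 + \frac{2}{3}\right) - 2\right) \left(\left(-21\right) \left(- \frac{1}{24}\right)\right) 0 - 3294} = \frac{1}{\left(\frac{8}{3} - 2\right) \frac{7}{8} \cdot 0 - 3294} = \frac{1}{\frac{2}{3} \cdot \frac{7}{8} \cdot 0 - 3294} = \frac{1}{\frac{7}{12} \cdot 0 - 3294} = \frac{1}{0 - 3294} = \frac{1}{-3294} = - \frac{1}{3294}$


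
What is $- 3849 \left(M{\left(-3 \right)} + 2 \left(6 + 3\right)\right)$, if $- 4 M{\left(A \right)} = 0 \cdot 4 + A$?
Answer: $- \frac{288675}{4} \approx -72169.0$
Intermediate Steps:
$M{\left(A \right)} = - \frac{A}{4}$ ($M{\left(A \right)} = - \frac{0 \cdot 4 + A}{4} = - \frac{0 + A}{4} = - \frac{A}{4}$)
$- 3849 \left(M{\left(-3 \right)} + 2 \left(6 + 3\right)\right) = - 3849 \left(\left(- \frac{1}{4}\right) \left(-3\right) + 2 \left(6 + 3\right)\right) = - 3849 \left(\frac{3}{4} + 2 \cdot 9\right) = - 3849 \left(\frac{3}{4} + 18\right) = \left(-3849\right) \frac{75}{4} = - \frac{288675}{4}$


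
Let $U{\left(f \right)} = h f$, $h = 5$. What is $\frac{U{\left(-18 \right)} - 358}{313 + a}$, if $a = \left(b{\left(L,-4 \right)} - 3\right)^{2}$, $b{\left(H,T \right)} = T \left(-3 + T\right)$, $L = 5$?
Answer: $- \frac{32}{67} \approx -0.47761$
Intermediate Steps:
$U{\left(f \right)} = 5 f$
$a = 625$ ($a = \left(- 4 \left(-3 - 4\right) - 3\right)^{2} = \left(\left(-4\right) \left(-7\right) - 3\right)^{2} = \left(28 - 3\right)^{2} = 25^{2} = 625$)
$\frac{U{\left(-18 \right)} - 358}{313 + a} = \frac{5 \left(-18\right) - 358}{313 + 625} = \frac{-90 - 358}{938} = \left(-448\right) \frac{1}{938} = - \frac{32}{67}$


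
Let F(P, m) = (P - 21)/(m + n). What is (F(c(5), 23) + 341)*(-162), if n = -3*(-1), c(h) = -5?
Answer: -55080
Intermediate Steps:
n = 3
F(P, m) = (-21 + P)/(3 + m) (F(P, m) = (P - 21)/(m + 3) = (-21 + P)/(3 + m))
(F(c(5), 23) + 341)*(-162) = ((-21 - 5)/(3 + 23) + 341)*(-162) = (-26/26 + 341)*(-162) = ((1/26)*(-26) + 341)*(-162) = (-1 + 341)*(-162) = 340*(-162) = -55080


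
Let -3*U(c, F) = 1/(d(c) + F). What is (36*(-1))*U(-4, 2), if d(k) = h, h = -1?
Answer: 12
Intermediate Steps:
d(k) = -1
U(c, F) = -1/(3*(-1 + F))
(36*(-1))*U(-4, 2) = (36*(-1))*(-1/(-3 + 3*2)) = -(-36)/(-3 + 6) = -(-36)/3 = -36*(-⅓) = 12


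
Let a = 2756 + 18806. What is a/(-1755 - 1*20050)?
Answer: -21562/21805 ≈ -0.98886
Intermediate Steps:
a = 21562
a/(-1755 - 1*20050) = 21562/(-1755 - 1*20050) = 21562/(-1755 - 20050) = 21562/(-21805) = 21562*(-1/21805) = -21562/21805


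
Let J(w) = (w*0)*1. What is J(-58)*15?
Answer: 0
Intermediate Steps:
J(w) = 0 (J(w) = 0*1 = 0)
J(-58)*15 = 0*15 = 0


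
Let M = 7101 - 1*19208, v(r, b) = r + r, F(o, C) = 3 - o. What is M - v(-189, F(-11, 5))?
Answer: -11729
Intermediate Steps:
v(r, b) = 2*r
M = -12107 (M = 7101 - 19208 = -12107)
M - v(-189, F(-11, 5)) = -12107 - 2*(-189) = -12107 - 1*(-378) = -12107 + 378 = -11729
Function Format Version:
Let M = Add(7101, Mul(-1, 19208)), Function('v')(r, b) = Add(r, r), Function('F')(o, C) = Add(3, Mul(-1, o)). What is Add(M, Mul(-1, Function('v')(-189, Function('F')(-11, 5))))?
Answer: -11729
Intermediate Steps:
Function('v')(r, b) = Mul(2, r)
M = -12107 (M = Add(7101, -19208) = -12107)
Add(M, Mul(-1, Function('v')(-189, Function('F')(-11, 5)))) = Add(-12107, Mul(-1, Mul(2, -189))) = Add(-12107, Mul(-1, -378)) = Add(-12107, 378) = -11729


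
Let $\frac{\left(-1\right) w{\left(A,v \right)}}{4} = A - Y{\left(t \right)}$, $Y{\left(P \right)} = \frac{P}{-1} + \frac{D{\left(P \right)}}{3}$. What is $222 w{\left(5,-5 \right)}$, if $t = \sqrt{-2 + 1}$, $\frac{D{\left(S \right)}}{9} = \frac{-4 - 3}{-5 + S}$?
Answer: $- \frac{11100}{13} - \frac{2220 i}{13} \approx -853.85 - 170.77 i$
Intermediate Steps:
$D{\left(S \right)} = - \frac{63}{-5 + S}$ ($D{\left(S \right)} = 9 \frac{-4 - 3}{-5 + S} = 9 \left(- \frac{7}{-5 + S}\right) = - \frac{63}{-5 + S}$)
$t = i$ ($t = \sqrt{-1} = i \approx 1.0 i$)
$Y{\left(P \right)} = - P - \frac{21}{-5 + P}$ ($Y{\left(P \right)} = \frac{P}{-1} + \frac{\left(-63\right) \frac{1}{-5 + P}}{3} = P \left(-1\right) + - \frac{63}{-5 + P} \frac{1}{3} = - P - \frac{21}{-5 + P}$)
$w{\left(A,v \right)} = - 4 A + \frac{2 \left(-21 - i \left(-5 + i\right)\right) \left(-5 - i\right)}{13}$ ($w{\left(A,v \right)} = - 4 \left(A - \frac{-21 - i \left(-5 + i\right)}{-5 + i}\right) = - 4 \left(A - \frac{-5 - i}{26} \left(-21 - i \left(-5 + i\right)\right)\right) = - 4 \left(A - \frac{\left(-21 - i \left(-5 + i\right)\right) \left(-5 - i\right)}{26}\right) = - 4 A + \frac{2 \left(-21 - i \left(-5 + i\right)\right) \left(-5 - i\right)}{13}$)
$222 w{\left(5,-5 \right)} = 222 \left(\frac{210}{13} - 20 - \frac{10 i}{13}\right) = 222 \left(- \frac{50}{13} - \frac{10 i}{13}\right) = - \frac{11100}{13} - \frac{2220 i}{13}$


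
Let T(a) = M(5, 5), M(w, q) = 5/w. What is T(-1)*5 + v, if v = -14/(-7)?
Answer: 7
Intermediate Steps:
T(a) = 1 (T(a) = 5/5 = 5*(1/5) = 1)
v = 2 (v = -14*(-1/7) = 2)
T(-1)*5 + v = 1*5 + 2 = 5 + 2 = 7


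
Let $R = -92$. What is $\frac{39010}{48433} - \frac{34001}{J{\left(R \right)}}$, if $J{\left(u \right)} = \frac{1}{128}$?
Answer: $- \frac{210786576414}{48433} \approx -4.3521 \cdot 10^{6}$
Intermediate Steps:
$J{\left(u \right)} = \frac{1}{128}$
$\frac{39010}{48433} - \frac{34001}{J{\left(R \right)}} = \frac{39010}{48433} - 34001 \frac{1}{\frac{1}{128}} = 39010 \cdot \frac{1}{48433} - 4352128 = \frac{39010}{48433} - 4352128 = - \frac{210786576414}{48433}$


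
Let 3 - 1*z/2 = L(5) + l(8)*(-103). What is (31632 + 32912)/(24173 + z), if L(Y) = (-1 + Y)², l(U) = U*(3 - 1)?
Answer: 64544/27443 ≈ 2.3519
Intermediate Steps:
l(U) = 2*U (l(U) = U*2 = 2*U)
z = 3270 (z = 6 - 2*((-1 + 5)² + (2*8)*(-103)) = 6 - 2*(4² + 16*(-103)) = 6 - 2*(16 - 1648) = 6 - 2*(-1632) = 6 + 3264 = 3270)
(31632 + 32912)/(24173 + z) = (31632 + 32912)/(24173 + 3270) = 64544/27443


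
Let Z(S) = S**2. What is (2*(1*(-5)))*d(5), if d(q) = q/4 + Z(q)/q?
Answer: -125/2 ≈ -62.500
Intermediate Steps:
d(q) = 5*q/4 (d(q) = q/4 + q**2/q = q*(1/4) + q = q/4 + q = 5*q/4)
(2*(1*(-5)))*d(5) = (2*(1*(-5)))*((5/4)*5) = (2*(-5))*(25/4) = -10*25/4 = -125/2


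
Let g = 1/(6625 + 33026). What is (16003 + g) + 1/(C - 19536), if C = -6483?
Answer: 5503321642825/343893123 ≈ 16003.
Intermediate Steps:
g = 1/39651 ≈ 2.5220e-5
(16003 + g) + 1/(C - 19536) = (16003 + 1/39651) + 1/(-6483 - 19536) = 634534954/39651 + 1/(-26019) = 634534954/39651 - 1/26019 = 5503321642825/343893123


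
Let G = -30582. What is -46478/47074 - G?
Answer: 719785295/23537 ≈ 30581.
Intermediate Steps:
-46478/47074 - G = -46478/47074 - 1*(-30582) = -46478*1/47074 + 30582 = -23239/23537 + 30582 = 719785295/23537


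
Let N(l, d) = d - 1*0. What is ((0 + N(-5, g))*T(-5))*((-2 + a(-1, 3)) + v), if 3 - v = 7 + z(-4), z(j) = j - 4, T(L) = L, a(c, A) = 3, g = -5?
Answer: 125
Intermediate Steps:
N(l, d) = d (N(l, d) = d + 0 = d)
z(j) = -4 + j
v = 4 (v = 3 - (7 + (-4 - 4)) = 3 - (7 - 8) = 3 - 1*(-1) = 3 + 1 = 4)
((0 + N(-5, g))*T(-5))*((-2 + a(-1, 3)) + v) = ((0 - 5)*(-5))*((-2 + 3) + 4) = (-5*(-5))*(1 + 4) = 25*5 = 125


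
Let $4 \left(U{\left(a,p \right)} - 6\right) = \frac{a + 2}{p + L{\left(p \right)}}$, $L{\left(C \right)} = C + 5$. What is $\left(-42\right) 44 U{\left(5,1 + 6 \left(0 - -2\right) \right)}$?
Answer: $- \frac{346962}{31} \approx -11192.0$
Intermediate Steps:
$L{\left(C \right)} = 5 + C$
$U{\left(a,p \right)} = 6 + \frac{2 + a}{4 \left(5 + 2 p\right)}$ ($U{\left(a,p \right)} = 6 + \frac{\left(a + 2\right) \frac{1}{p + \left(5 + p\right)}}{4} = 6 + \frac{\left(2 + a\right) \frac{1}{5 + 2 p}}{4} = 6 + \frac{\frac{1}{5 + 2 p} \left(2 + a\right)}{4} = 6 + \frac{2 + a}{4 \left(5 + 2 p\right)}$)
$\left(-42\right) 44 U{\left(5,1 + 6 \left(0 - -2\right) \right)} = \left(-42\right) 44 \frac{122 + 5 + 48 \left(1 + 6 \left(0 - -2\right)\right)}{4 \left(5 + 2 \left(1 + 6 \left(0 - -2\right)\right)\right)} = - 1848 \frac{122 + 5 + 48 \left(1 + 6 \left(0 + 2\right)\right)}{4 \left(5 + 2 \left(1 + 6 \left(0 + 2\right)\right)\right)} = - 1848 \frac{122 + 5 + 48 \left(1 + 6 \cdot 2\right)}{4 \left(5 + 2 \left(1 + 6 \cdot 2\right)\right)} = - 1848 \frac{122 + 5 + 48 \left(1 + 12\right)}{4 \left(5 + 2 \left(1 + 12\right)\right)} = - 1848 \frac{122 + 5 + 48 \cdot 13}{4 \left(5 + 2 \cdot 13\right)} = - 1848 \frac{122 + 5 + 624}{4 \left(5 + 26\right)} = - 1848 \cdot \frac{1}{4} \cdot \frac{1}{31} \cdot 751 = \left(-1848\right) \frac{751}{124} = - \frac{346962}{31}$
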